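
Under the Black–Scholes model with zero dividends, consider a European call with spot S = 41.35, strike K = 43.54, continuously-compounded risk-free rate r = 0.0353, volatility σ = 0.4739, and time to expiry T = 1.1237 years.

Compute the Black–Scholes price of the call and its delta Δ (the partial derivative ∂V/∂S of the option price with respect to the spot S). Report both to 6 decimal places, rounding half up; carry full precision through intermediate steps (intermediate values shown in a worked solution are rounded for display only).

σ√T = 0.4739·√1.1237 = 0.502356
d₁ = (ln(S/K) + (r+σ²/2)T) / (σ√T) = (ln(41.35/43.54) + (0.0353+0.4739²/2)·1.1237) / 0.502356 = (-0.051608 + 0.165848) / 0.502356 = 0.227408
d₂ = d₁ − σ√T = 0.227408 − 0.502356 = -0.274948
e^{−rT} = e^{−0.0353·1.1237} = 0.961110
N(d₁) = 0.589947,  N(d₂) = 0.391678
Call price V = S·N(d₁) − K·e^{−rT}·N(d₂) = 24.394301 − 16.390441 = 8.003860
Δ = N(d₁) = 0.589947

price = 8.003860
Δ = 0.589947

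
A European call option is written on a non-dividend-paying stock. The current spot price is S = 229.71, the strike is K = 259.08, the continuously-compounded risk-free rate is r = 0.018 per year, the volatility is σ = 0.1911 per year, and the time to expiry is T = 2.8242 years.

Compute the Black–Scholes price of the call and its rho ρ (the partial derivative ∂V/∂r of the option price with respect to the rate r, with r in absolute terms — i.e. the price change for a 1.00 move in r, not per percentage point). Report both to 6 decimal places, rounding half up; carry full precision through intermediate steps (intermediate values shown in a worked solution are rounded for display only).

price = 22.795914
ρ = 245.563296

σ√T = 0.1911·√2.8242 = 0.321150
d₁ = (ln(S/K) + (r+σ²/2)T) / (σ√T) = (ln(229.71/259.08) + (0.018+0.1911²/2)·2.8242) / 0.321150 = (-0.120319 + 0.102404) / 0.321150 = -0.055783
d₂ = d₁ − σ√T = -0.055783 − 0.321150 = -0.376934
e^{−rT} = e^{−0.018·2.8242} = 0.950435
N(d₁) = 0.477757,  N(d₂) = 0.353111
Call price V = S·N(d₁) − K·e^{−rT}·N(d₂) = 109.745597 − 86.949683 = 22.795914
ρ = K·T·e^{−rT}·N(d₂) = 245.563296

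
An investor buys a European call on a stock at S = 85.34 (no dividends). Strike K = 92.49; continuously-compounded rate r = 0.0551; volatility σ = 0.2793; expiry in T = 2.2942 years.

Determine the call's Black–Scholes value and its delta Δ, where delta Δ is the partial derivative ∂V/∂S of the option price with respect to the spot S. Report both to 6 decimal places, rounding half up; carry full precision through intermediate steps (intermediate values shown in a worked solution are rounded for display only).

price = 15.972728
Δ = 0.625572

σ√T = 0.2793·√2.2942 = 0.423045
d₁ = (ln(S/K) + (r+σ²/2)T) / (σ√T) = (ln(85.34/92.49) + (0.0551+0.2793²/2)·2.2942) / 0.423045 = (-0.080457 + 0.215894) / 0.423045 = 0.320147
d₂ = d₁ − σ√T = 0.320147 − 0.423045 = -0.102898
e^{−rT} = e^{−0.0551·2.2942} = 0.881253
N(d₁) = 0.625572,  N(d₂) = 0.459022
Call price V = S·N(d₁) − K·e^{−rT}·N(d₂) = 53.386285 − 37.413557 = 15.972728
Δ = N(d₁) = 0.625572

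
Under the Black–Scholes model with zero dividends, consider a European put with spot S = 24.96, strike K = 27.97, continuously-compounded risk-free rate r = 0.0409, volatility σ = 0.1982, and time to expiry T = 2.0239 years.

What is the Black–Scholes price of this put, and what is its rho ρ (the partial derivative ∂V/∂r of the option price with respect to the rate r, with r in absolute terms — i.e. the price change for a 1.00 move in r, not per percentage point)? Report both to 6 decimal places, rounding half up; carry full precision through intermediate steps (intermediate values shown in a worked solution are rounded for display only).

σ√T = 0.1982·√2.0239 = 0.281967
d₁ = (ln(S/K) + (r+σ²/2)T) / (σ√T) = (ln(24.96/27.97) + (0.0409+0.1982²/2)·2.0239) / 0.281967 = (-0.113858 + 0.122530) / 0.281967 = 0.030756
d₂ = d₁ − σ√T = 0.030756 − 0.281967 = -0.251211
e^{−rT} = e^{−0.0409·2.0239} = 0.920556
N(−d₁) = 0.487732,  N(−d₂) = 0.599174
Put price V = K·e^{−rT}·N(−d₂) − S·N(−d₁) = 15.427513 − 12.173791 = 3.253722
ρ = −K·T·e^{−rT}·N(−d₂) = -31.223743

price = 3.253722
ρ = -31.223743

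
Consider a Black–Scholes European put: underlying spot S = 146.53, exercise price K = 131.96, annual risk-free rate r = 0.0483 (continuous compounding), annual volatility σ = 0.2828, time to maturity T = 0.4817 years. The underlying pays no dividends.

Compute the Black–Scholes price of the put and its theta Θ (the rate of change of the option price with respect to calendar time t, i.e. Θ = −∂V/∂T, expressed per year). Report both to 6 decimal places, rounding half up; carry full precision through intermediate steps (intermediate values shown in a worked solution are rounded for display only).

σ√T = 0.2828·√0.4817 = 0.196276
d₁ = (ln(S/K) + (r+σ²/2)T) / (σ√T) = (ln(146.53/131.96) + (0.0483+0.2828²/2)·0.4817) / 0.196276 = (0.104731 + 0.042528) / 0.196276 = 0.750267
d₂ = d₁ − σ√T = 0.750267 − 0.196276 = 0.553991
e^{−rT} = e^{−0.0483·0.4817} = 0.977002
N(−d₁) = 0.226547,  N(−d₂) = 0.289793
Put price V = K·e^{−rT}·N(−d₂) − S·N(−d₁) = 37.361570 − 33.195915 = 4.165654
φ(d₁) = (1/√(2π))·e^{−d₁²/2} = 0.301077
Θ = −S·φ(d₁)·σ/(2√T) + r·K·e^{−rT}·N(−d₂) = −8.988047 + 1.804564 = -7.183483

price = 4.165654
Θ = -7.183483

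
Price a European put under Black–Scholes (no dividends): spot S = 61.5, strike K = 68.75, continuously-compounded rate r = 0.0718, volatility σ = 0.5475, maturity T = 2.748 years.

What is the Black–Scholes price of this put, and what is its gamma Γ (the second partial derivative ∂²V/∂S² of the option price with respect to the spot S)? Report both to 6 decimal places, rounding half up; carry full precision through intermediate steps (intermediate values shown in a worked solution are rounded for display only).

price = 18.196798
Γ = 0.006149

σ√T = 0.5475·√2.748 = 0.907596
d₁ = (ln(S/K) + (r+σ²/2)T) / (σ√T) = (ln(61.5/68.75) + (0.0718+0.5475²/2)·2.748) / 0.907596 = (-0.111440 + 0.609171) / 0.907596 = 0.548407
d₂ = d₁ − σ√T = 0.548407 − 0.907596 = -0.359189
e^{−rT} = e^{−0.0718·2.748} = 0.820939
N(−d₁) = 0.291706,  N(−d₂) = 0.640273
Put price V = K·e^{−rT}·N(−d₂) − S·N(−d₁) = 36.136731 − 17.939933 = 18.196798
φ(d₁) = (1/√(2π))·e^{−d₁²/2} = 0.343244
Γ = φ(d₁) / (S·σ·√T) = 0.006149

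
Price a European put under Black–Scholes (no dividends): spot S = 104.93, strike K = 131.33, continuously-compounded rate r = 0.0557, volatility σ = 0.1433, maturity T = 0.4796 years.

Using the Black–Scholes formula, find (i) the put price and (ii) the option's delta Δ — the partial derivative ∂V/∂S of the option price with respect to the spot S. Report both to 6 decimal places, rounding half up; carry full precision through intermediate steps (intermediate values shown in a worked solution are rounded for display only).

price = 23.037696
Δ = -0.973967

σ√T = 0.1433·√0.4796 = 0.099240
d₁ = (ln(S/K) + (r+σ²/2)T) / (σ√T) = (ln(104.93/131.33) + (0.0557+0.1433²/2)·0.4796) / 0.099240 = (-0.224420 + 0.031638) / 0.099240 = -1.942586
d₂ = d₁ − σ√T = -1.942586 − 0.099240 = -2.041826
e^{−rT} = e^{−0.0557·0.4796} = 0.973640
N(−d₁) = 0.973967,  N(−d₂) = 0.979416
Put price V = K·e^{−rT}·N(−d₂) − S·N(−d₁) = 125.236042 − 102.198346 = 23.037696
Δ = −N(−d₁) = -0.973967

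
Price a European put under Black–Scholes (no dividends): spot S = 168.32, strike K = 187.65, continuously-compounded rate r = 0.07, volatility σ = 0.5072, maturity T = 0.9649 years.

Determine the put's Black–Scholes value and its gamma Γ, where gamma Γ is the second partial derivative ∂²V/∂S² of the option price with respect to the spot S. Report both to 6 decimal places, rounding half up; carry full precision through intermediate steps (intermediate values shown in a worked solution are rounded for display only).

σ√T = 0.5072·√0.9649 = 0.498219
d₁ = (ln(S/K) + (r+σ²/2)T) / (σ√T) = (ln(168.32/187.65) + (0.07+0.5072²/2)·0.9649) / 0.498219 = (-0.108712 + 0.191654) / 0.498219 = 0.166478
d₂ = d₁ − σ√T = 0.166478 − 0.498219 = -0.331741
e^{−rT} = e^{−0.07·0.9649} = 0.934688
N(−d₁) = 0.433890,  N(−d₂) = 0.629958
Put price V = K·e^{−rT}·N(−d₂) − S·N(−d₁) = 110.490857 − 73.032428 = 37.458429
φ(d₁) = (1/√(2π))·e^{−d₁²/2} = 0.393452
Γ = φ(d₁) / (S·σ·√T) = 0.004692

price = 37.458429
Γ = 0.004692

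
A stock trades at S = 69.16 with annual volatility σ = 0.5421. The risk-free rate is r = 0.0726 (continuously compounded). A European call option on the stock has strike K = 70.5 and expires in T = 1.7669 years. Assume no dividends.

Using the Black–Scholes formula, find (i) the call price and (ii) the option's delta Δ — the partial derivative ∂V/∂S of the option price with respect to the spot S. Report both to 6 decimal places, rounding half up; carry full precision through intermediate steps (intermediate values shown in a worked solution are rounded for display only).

σ√T = 0.5421·√1.7669 = 0.720585
d₁ = (ln(S/K) + (r+σ²/2)T) / (σ√T) = (ln(69.16/70.5) + (0.0726+0.5421²/2)·1.7669) / 0.720585 = (-0.019190 + 0.387899) / 0.720585 = 0.511679
d₂ = d₁ − σ√T = 0.511679 − 0.720585 = -0.208906
e^{−rT} = e^{−0.0726·1.7669} = 0.879610
N(d₁) = 0.695562,  N(d₂) = 0.417261
Call price V = S·N(d₁) − K·e^{−rT}·N(d₂) = 48.105083 − 25.875377 = 22.229705
Δ = N(d₁) = 0.695562

price = 22.229705
Δ = 0.695562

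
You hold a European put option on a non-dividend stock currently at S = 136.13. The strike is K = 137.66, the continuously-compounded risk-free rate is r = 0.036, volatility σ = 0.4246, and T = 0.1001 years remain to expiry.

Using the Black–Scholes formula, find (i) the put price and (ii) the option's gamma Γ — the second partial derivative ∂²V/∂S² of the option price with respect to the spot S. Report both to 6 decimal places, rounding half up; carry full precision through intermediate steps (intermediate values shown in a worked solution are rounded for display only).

price = 7.846843
Γ = 0.021814

σ√T = 0.4246·√0.1001 = 0.134337
d₁ = (ln(S/K) + (r+σ²/2)T) / (σ√T) = (ln(136.13/137.66) + (0.036+0.4246²/2)·0.1001) / 0.134337 = (-0.011177 + 0.012627) / 0.134337 = 0.010796
d₂ = d₁ − σ√T = 0.010796 − 0.134337 = -0.123541
e^{−rT} = e^{−0.036·0.1001} = 0.996403
N(−d₁) = 0.495693,  N(−d₂) = 0.549161
Put price V = K·e^{−rT}·N(−d₂) − S·N(−d₁) = 75.325545 − 67.478702 = 7.846843
φ(d₁) = (1/√(2π))·e^{−d₁²/2} = 0.398919
Γ = φ(d₁) / (S·σ·√T) = 0.021814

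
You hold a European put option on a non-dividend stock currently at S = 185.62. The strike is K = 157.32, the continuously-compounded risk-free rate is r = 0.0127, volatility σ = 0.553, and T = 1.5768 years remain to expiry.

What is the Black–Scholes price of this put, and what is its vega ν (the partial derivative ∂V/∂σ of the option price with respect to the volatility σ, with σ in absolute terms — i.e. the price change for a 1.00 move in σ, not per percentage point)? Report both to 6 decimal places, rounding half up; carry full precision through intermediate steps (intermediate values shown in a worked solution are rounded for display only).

price = 31.996930
ν = 76.999967

σ√T = 0.553·√1.5768 = 0.694406
d₁ = (ln(S/K) + (r+σ²/2)T) / (σ√T) = (ln(185.62/157.32) + (0.0127+0.553²/2)·1.5768) / 0.694406 = (0.165420 + 0.261125) / 0.694406 = 0.614259
d₂ = d₁ − σ√T = 0.614259 − 0.694406 = -0.080147
e^{−rT} = e^{−0.0127·1.5768} = 0.980174
N(−d₁) = 0.269522,  N(−d₂) = 0.531940
Put price V = K·e^{−rT}·N(−d₂) − S·N(−d₁) = 82.025648 − 50.028718 = 31.996930
φ(d₁) = (1/√(2π))·e^{−d₁²/2} = 0.330352
ν = S·φ(d₁)·√T = 76.999967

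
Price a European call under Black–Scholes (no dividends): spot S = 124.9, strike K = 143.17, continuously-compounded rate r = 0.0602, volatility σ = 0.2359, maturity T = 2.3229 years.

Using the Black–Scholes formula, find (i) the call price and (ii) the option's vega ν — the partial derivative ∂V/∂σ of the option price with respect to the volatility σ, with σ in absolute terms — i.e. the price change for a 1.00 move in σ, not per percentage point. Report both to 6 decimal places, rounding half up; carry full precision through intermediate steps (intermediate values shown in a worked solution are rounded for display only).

σ√T = 0.2359·√2.3229 = 0.359537
d₁ = (ln(S/K) + (r+σ²/2)T) / (σ√T) = (ln(124.9/143.17) + (0.0602+0.2359²/2)·2.3229) / 0.359537 = (-0.136519 + 0.204472) / 0.359537 = 0.189000
d₂ = d₁ − σ√T = 0.189000 − 0.359537 = -0.170536
e^{−rT} = e^{−0.0602·2.3229} = 0.869499
N(d₁) = 0.574954,  N(d₂) = 0.432294
Call price V = S·N(d₁) − K·e^{−rT}·N(d₂) = 71.811723 − 53.814624 = 17.997099
φ(d₁) = (1/√(2π))·e^{−d₁²/2} = 0.391880
ν = S·φ(d₁)·√T = 74.598658

price = 17.997099
ν = 74.598658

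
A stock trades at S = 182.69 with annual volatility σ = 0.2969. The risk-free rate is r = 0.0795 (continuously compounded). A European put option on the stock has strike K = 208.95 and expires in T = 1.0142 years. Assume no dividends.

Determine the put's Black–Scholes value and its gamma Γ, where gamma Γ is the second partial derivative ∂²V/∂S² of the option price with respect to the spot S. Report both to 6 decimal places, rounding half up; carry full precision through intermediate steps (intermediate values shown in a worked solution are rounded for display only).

σ√T = 0.2969·√1.0142 = 0.299001
d₁ = (ln(S/K) + (r+σ²/2)T) / (σ√T) = (ln(182.69/208.95) + (0.0795+0.2969²/2)·1.0142) / 0.299001 = (-0.134304 + 0.125330) / 0.299001 = -0.030016
d₂ = d₁ − σ√T = -0.030016 − 0.299001 = -0.329016
e^{−rT} = e^{−0.0795·1.0142} = 0.922536
N(−d₁) = 0.511973,  N(−d₂) = 0.628928
Put price V = K·e^{−rT}·N(−d₂) − S·N(−d₁) = 121.234664 − 93.532295 = 27.702369
φ(d₁) = (1/√(2π))·e^{−d₁²/2} = 0.398763
Γ = φ(d₁) / (S·σ·√T) = 0.007300

price = 27.702369
Γ = 0.007300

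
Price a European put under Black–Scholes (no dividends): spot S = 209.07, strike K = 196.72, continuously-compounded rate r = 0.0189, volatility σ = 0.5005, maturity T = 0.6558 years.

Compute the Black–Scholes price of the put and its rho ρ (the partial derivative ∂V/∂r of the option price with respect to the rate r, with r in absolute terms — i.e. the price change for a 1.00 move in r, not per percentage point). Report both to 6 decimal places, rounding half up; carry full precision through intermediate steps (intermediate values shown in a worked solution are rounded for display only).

σ√T = 0.5005·√0.6558 = 0.405312
d₁ = (ln(S/K) + (r+σ²/2)T) / (σ√T) = (ln(209.07/196.72) + (0.0189+0.5005²/2)·0.6558) / 0.405312 = (0.060888 + 0.094534) / 0.405312 = 0.383461
d₂ = d₁ − σ√T = 0.383461 − 0.405312 = -0.021852
e^{−rT} = e^{−0.0189·0.6558} = 0.987682
N(−d₁) = 0.350689,  N(−d₂) = 0.508717
Put price V = K·e^{−rT}·N(−d₂) − S·N(−d₁) = 98.842035 − 73.318563 = 25.523472
ρ = −K·T·e^{−rT}·N(−d₂) = -64.820607

price = 25.523472
ρ = -64.820607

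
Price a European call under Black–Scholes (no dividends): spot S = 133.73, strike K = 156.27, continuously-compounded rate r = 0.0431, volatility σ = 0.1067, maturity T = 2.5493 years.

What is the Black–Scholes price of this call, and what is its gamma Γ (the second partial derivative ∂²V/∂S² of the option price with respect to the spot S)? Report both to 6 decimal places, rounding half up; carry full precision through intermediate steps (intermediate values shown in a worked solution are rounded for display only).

σ√T = 0.1067·√2.5493 = 0.170363
d₁ = (ln(S/K) + (r+σ²/2)T) / (σ√T) = (ln(133.73/156.27) + (0.0431+0.1067²/2)·2.5493) / 0.170363 = (-0.155762 + 0.124387) / 0.170363 = -0.184171
d₂ = d₁ − σ√T = -0.184171 − 0.170363 = -0.354534
e^{−rT} = e^{−0.0431·2.5493} = 0.895946
N(d₁) = 0.426940,  N(d₂) = 0.361470
Call price V = S·N(d₁) − K·e^{−rT}·N(d₂) = 57.094652 − 50.609173 = 6.485478
φ(d₁) = (1/√(2π))·e^{−d₁²/2} = 0.392233
Γ = φ(d₁) / (S·σ·√T) = 0.017216

price = 6.485478
Γ = 0.017216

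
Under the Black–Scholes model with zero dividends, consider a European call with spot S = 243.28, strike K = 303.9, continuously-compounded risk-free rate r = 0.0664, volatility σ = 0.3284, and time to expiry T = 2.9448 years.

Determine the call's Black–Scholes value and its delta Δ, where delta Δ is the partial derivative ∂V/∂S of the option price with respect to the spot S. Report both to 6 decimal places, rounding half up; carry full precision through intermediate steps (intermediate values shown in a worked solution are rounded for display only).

price = 51.455082
Δ = 0.592488

σ√T = 0.3284·√2.9448 = 0.563548
d₁ = (ln(S/K) + (r+σ²/2)T) / (σ√T) = (ln(243.28/303.9) + (0.0664+0.3284²/2)·2.9448) / 0.563548 = (-0.222486 + 0.354328) / 0.563548 = 0.233950
d₂ = d₁ − σ√T = 0.233950 − 0.563548 = -0.329598
e^{−rT} = e^{−0.0664·2.9448} = 0.822395
N(d₁) = 0.592488,  N(d₂) = 0.370852
Call price V = S·N(d₁) − K·e^{−rT}·N(d₂) = 144.140546 − 92.685464 = 51.455082
Δ = N(d₁) = 0.592488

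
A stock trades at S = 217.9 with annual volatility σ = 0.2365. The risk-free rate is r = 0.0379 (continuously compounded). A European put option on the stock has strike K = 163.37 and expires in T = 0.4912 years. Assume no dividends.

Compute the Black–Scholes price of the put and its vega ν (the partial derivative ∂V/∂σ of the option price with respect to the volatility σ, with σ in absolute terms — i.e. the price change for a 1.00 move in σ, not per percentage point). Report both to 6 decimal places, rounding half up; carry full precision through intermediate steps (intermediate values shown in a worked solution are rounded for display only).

σ√T = 0.2365·√0.4912 = 0.165753
d₁ = (ln(S/K) + (r+σ²/2)T) / (σ√T) = (ln(217.9/163.37) + (0.0379+0.2365²/2)·0.4912) / 0.165753 = (0.288019 + 0.032353) / 0.165753 = 1.932833
d₂ = d₁ − σ√T = 1.932833 − 0.165753 = 1.767081
e^{−rT} = e^{−0.0379·0.4912} = 0.981556
N(−d₁) = 0.026628,  N(−d₂) = 0.038607
Put price V = K·e^{−rT}·N(−d₂) − S·N(−d₁) = 6.190951 − 5.802322 = 0.388629
φ(d₁) = (1/√(2π))·e^{−d₁²/2} = 0.061614
ν = S·φ(d₁)·√T = 9.409536

price = 0.388629
ν = 9.409536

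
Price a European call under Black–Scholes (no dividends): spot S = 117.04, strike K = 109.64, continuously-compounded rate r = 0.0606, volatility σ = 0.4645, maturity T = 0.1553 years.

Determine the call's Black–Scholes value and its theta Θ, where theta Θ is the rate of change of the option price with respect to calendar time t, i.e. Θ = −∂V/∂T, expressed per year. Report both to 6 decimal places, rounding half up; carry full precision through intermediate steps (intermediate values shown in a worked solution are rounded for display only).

σ√T = 0.4645·√0.1553 = 0.183051
d₁ = (ln(S/K) + (r+σ²/2)T) / (σ√T) = (ln(117.04/109.64) + (0.0606+0.4645²/2)·0.1553) / 0.183051 = (0.065313 + 0.026165) / 0.183051 = 0.499744
d₂ = d₁ − σ√T = 0.499744 − 0.183051 = 0.316693
e^{−rT} = e^{−0.0606·0.1553} = 0.990633
N(d₁) = 0.691372,  N(d₂) = 0.624262
Call price V = S·N(d₁) − K·e^{−rT}·N(d₂) = 80.918206 − 67.802937 = 13.115268
φ(d₁) = (1/√(2π))·e^{−d₁²/2} = 0.352110
Θ = −S·φ(d₁)·σ/(2√T) − r·K·e^{−rT}·N(d₂) = −24.287522 − 4.108858 = -28.396380

price = 13.115268
Θ = -28.396380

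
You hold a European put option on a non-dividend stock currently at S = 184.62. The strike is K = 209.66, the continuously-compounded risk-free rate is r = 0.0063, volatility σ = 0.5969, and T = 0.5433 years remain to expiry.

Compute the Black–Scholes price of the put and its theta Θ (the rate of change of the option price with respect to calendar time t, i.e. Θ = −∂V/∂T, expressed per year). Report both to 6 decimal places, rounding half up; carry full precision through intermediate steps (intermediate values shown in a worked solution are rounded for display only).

σ√T = 0.5969·√0.5433 = 0.439968
d₁ = (ln(S/K) + (r+σ²/2)T) / (σ√T) = (ln(184.62/209.66) + (0.0063+0.5969²/2)·0.5433) / 0.439968 = (-0.127188 + 0.100209) / 0.439968 = -0.061320
d₂ = d₁ − σ√T = -0.061320 − 0.439968 = -0.501288
e^{−rT} = e^{−0.0063·0.5433} = 0.996583
N(−d₁) = 0.524448,  N(−d₂) = 0.691916
Put price V = K·e^{−rT}·N(−d₂) − S·N(−d₁) = 144.571367 − 96.823521 = 47.747845
φ(d₁) = (1/√(2π))·e^{−d₁²/2} = 0.398193
Θ = −S·φ(d₁)·σ/(2√T) + r·K·e^{−rT}·N(−d₂) = −29.766245 + 0.910800 = -28.855445

price = 47.747845
Θ = -28.855445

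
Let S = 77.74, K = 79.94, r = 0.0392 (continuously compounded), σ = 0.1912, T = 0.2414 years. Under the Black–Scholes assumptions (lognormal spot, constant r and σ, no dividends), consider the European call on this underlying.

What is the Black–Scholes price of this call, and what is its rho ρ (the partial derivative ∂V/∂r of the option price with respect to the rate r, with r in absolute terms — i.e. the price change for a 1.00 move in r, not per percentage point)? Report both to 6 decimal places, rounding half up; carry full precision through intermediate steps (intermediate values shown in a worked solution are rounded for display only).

σ√T = 0.1912·√0.2414 = 0.093941
d₁ = (ln(S/K) + (r+σ²/2)T) / (σ√T) = (ln(77.74/79.94) + (0.0392+0.1912²/2)·0.2414) / 0.093941 = (-0.027906 + 0.013875) / 0.093941 = -0.149360
d₂ = d₁ − σ√T = -0.149360 − 0.093941 = -0.243301
e^{−rT} = e^{−0.0392·0.2414} = 0.990582
N(d₁) = 0.440635,  N(d₂) = 0.403886
Call price V = S·N(d₁) − K·e^{−rT}·N(d₂) = 34.254950 − 31.982565 = 2.272385
ρ = K·T·e^{−rT}·N(d₂) = 7.720591

price = 2.272385
ρ = 7.720591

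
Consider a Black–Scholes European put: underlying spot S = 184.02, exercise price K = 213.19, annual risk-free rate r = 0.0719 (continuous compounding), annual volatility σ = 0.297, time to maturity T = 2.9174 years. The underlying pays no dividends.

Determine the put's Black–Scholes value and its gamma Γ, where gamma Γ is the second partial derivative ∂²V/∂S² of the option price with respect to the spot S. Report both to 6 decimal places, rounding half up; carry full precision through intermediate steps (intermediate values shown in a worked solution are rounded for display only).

σ√T = 0.297·√2.9174 = 0.507288
d₁ = (ln(S/K) + (r+σ²/2)T) / (σ√T) = (ln(184.02/213.19) + (0.0719+0.297²/2)·2.9174) / 0.507288 = (-0.147139 + 0.338432) / 0.507288 = 0.377088
d₂ = d₁ − σ√T = 0.377088 − 0.507288 = -0.130200
e^{−rT} = e^{−0.0719·2.9174} = 0.810778
N(−d₁) = 0.353054,  N(−d₂) = 0.551796
Put price V = K·e^{−rT}·N(−d₂) − S·N(−d₁) = 95.377767 − 64.969011 = 30.408756
φ(d₁) = (1/√(2π))·e^{−d₁²/2} = 0.371563
Γ = φ(d₁) / (S·σ·√T) = 0.003980

price = 30.408756
Γ = 0.003980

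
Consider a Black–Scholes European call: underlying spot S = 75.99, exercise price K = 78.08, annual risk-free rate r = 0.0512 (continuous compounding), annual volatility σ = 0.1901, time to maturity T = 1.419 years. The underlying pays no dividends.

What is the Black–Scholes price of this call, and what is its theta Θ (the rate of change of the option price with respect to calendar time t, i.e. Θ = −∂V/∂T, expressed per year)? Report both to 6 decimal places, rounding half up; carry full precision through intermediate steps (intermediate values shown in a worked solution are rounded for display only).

σ√T = 0.1901·√1.419 = 0.226451
d₁ = (ln(S/K) + (r+σ²/2)T) / (σ√T) = (ln(75.99/78.08) + (0.0512+0.1901²/2)·1.419) / 0.226451 = (-0.027132 + 0.098293) / 0.226451 = 0.314243
d₂ = d₁ − σ√T = 0.314243 − 0.226451 = 0.087793
e^{−rT} = e^{−0.0512·1.419} = 0.929924
N(d₁) = 0.623332,  N(d₂) = 0.534979
Call price V = S·N(d₁) − K·e^{−rT}·N(d₂) = 47.366985 − 38.844009 = 8.522977
φ(d₁) = (1/√(2π))·e^{−d₁²/2} = 0.379723
Θ = −S·φ(d₁)·σ/(2√T) − r·K·e^{−rT}·N(d₂) = −2.302419 − 1.988813 = -4.291233

price = 8.522977
Θ = -4.291233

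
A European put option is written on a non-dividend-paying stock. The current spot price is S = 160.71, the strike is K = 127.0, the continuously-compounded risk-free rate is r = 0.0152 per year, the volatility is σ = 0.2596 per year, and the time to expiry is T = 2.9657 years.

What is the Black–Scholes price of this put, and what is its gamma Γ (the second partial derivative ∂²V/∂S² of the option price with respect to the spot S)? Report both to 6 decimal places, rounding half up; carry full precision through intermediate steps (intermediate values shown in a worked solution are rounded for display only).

σ√T = 0.2596·√2.9657 = 0.447063
d₁ = (ln(S/K) + (r+σ²/2)T) / (σ√T) = (ln(160.71/127.0) + (0.0152+0.2596²/2)·2.9657) / 0.447063 = (0.235414 + 0.145011) / 0.447063 = 0.850945
d₂ = d₁ − σ√T = 0.850945 − 0.447063 = 0.403882
e^{−rT} = e^{−0.0152·2.9657} = 0.955922
N(−d₁) = 0.197400,  N(−d₂) = 0.343150
Put price V = K·e^{−rT}·N(−d₂) − S·N(−d₁) = 41.659104 − 31.724159 = 9.934945
φ(d₁) = (1/√(2π))·e^{−d₁²/2} = 0.277762
Γ = φ(d₁) / (S·σ·√T) = 0.003866

price = 9.934945
Γ = 0.003866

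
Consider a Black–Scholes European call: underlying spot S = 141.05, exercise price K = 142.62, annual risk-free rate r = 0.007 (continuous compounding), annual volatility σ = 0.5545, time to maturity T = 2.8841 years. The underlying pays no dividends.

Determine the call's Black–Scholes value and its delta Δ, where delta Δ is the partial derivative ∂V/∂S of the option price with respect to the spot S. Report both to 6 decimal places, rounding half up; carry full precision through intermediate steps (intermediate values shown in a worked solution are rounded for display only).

price = 51.505541
Δ = 0.684574

σ√T = 0.5545·√2.8841 = 0.941687
d₁ = (ln(S/K) + (r+σ²/2)T) / (σ√T) = (ln(141.05/142.62) + (0.007+0.5545²/2)·2.8841) / 0.941687 = (-0.011069 + 0.463576) / 0.941687 = 0.480528
d₂ = d₁ − σ√T = 0.480528 − 0.941687 = -0.461160
e^{−rT} = e^{−0.007·2.8841} = 0.980014
N(d₁) = 0.684574,  N(d₂) = 0.322342
Call price V = S·N(d₁) − K·e^{−rT}·N(d₂) = 96.559150 − 45.053609 = 51.505541
Δ = N(d₁) = 0.684574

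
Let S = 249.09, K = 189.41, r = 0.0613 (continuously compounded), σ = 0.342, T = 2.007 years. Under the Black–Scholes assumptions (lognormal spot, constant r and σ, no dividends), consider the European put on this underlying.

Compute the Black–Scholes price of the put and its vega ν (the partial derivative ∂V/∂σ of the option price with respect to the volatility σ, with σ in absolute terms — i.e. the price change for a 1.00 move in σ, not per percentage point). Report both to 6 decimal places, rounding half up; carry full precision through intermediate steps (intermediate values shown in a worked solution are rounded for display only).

σ√T = 0.342·√2.007 = 0.484507
d₁ = (ln(S/K) + (r+σ²/2)T) / (σ√T) = (ln(249.09/189.41) + (0.0613+0.342²/2)·2.007) / 0.484507 = (0.273900 + 0.240402) / 0.484507 = 1.061498
d₂ = d₁ − σ√T = 1.061498 − 0.484507 = 0.576991
e^{−rT} = e^{−0.0613·2.007} = 0.884238
N(−d₁) = 0.144232,  N(−d₂) = 0.281973
Put price V = K·e^{−rT}·N(−d₂) − S·N(−d₁) = 47.225786 − 35.926719 = 11.299067
φ(d₁) = (1/√(2π))·e^{−d₁²/2} = 0.227109
ν = S·φ(d₁)·√T = 80.142600

price = 11.299067
ν = 80.142600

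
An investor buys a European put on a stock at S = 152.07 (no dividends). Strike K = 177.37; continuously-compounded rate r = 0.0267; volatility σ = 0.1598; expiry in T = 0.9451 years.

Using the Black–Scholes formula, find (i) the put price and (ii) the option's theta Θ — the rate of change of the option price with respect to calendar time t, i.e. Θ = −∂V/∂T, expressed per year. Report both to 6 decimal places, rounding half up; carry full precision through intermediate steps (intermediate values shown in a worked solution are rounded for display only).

price = 23.755882
Θ = 0.012811

σ√T = 0.1598·√0.9451 = 0.155352
d₁ = (ln(S/K) + (r+σ²/2)T) / (σ√T) = (ln(152.07/177.37) + (0.0267+0.1598²/2)·0.9451) / 0.155352 = (-0.153897 + 0.037301) / 0.155352 = -0.750528
d₂ = d₁ − σ√T = -0.750528 − 0.155352 = -0.905880
e^{−rT} = e^{−0.0267·0.9451} = 0.975082
N(−d₁) = 0.773532,  N(−d₂) = 0.817500
Put price V = K·e^{−rT}·N(−d₂) − S·N(−d₁) = 141.386857 − 117.630975 = 23.755882
φ(d₁) = (1/√(2π))·e^{−d₁²/2} = 0.301018
Θ = −S·φ(d₁)·σ/(2√T) + r·K·e^{−rT}·N(−d₂) = −3.762218 + 3.775029 = 0.012811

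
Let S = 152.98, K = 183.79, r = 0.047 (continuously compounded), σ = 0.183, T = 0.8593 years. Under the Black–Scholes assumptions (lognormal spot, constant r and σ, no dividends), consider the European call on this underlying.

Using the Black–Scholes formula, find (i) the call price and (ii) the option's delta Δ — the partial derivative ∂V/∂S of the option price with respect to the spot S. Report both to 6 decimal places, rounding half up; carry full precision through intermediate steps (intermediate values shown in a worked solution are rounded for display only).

σ√T = 0.183·√0.8593 = 0.169638
d₁ = (ln(S/K) + (r+σ²/2)T) / (σ√T) = (ln(152.98/183.79) + (0.047+0.183²/2)·0.8593) / 0.169638 = (-0.183487 + 0.054776) / 0.169638 = -0.758738
d₂ = d₁ − σ√T = -0.758738 − 0.169638 = -0.928376
e^{−rT} = e^{−0.047·0.8593} = 0.960418
N(d₁) = 0.224005,  N(d₂) = 0.176606
Call price V = S·N(d₁) − K·e^{−rT}·N(d₂) = 34.268216 − 31.173662 = 3.094554
Δ = N(d₁) = 0.224005

price = 3.094554
Δ = 0.224005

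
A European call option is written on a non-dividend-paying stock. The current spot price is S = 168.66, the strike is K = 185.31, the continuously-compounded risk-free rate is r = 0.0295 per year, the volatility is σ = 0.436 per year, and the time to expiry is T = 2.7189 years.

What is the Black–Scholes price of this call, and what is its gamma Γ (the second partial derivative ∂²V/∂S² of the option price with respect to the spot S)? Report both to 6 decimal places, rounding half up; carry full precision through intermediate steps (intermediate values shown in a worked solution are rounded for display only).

price = 46.508674
Γ = 0.003105

σ√T = 0.436·√2.7189 = 0.718924
d₁ = (ln(S/K) + (r+σ²/2)T) / (σ√T) = (ln(168.66/185.31) + (0.0295+0.436²/2)·2.7189) / 0.718924 = (-0.094145 + 0.338634) / 0.718924 = 0.340075
d₂ = d₁ − σ√T = 0.340075 − 0.718924 = -0.378849
e^{−rT} = e^{−0.0295·2.7189} = 0.922925
N(d₁) = 0.633100,  N(d₂) = 0.352400
Call price V = S·N(d₁) − K·e^{−rT}·N(d₂) = 106.778656 − 60.269983 = 46.508674
φ(d₁) = (1/√(2π))·e^{−d₁²/2} = 0.376528
Γ = φ(d₁) / (S·σ·√T) = 0.003105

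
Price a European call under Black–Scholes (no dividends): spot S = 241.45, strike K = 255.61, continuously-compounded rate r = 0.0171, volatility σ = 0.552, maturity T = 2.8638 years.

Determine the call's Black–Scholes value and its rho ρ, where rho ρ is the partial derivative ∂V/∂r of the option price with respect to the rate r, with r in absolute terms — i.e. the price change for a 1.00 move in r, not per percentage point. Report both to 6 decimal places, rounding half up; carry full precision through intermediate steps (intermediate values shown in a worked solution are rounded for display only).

σ√T = 0.552·√2.8638 = 0.934137
d₁ = (ln(S/K) + (r+σ²/2)T) / (σ√T) = (ln(241.45/255.61) + (0.0171+0.552²/2)·2.8638) / 0.934137 = (-0.056990 + 0.485277) / 0.934137 = 0.458483
d₂ = d₁ − σ√T = 0.458483 − 0.934137 = -0.475653
e^{−rT} = e^{−0.0171·2.8638} = 0.952209
N(d₁) = 0.676697,  N(d₂) = 0.317161
Call price V = S·N(d₁) − K·e^{−rT}·N(d₂) = 163.388593 − 77.195044 = 86.193549
ρ = K·T·e^{−rT}·N(d₂) = 221.071167

price = 86.193549
ρ = 221.071167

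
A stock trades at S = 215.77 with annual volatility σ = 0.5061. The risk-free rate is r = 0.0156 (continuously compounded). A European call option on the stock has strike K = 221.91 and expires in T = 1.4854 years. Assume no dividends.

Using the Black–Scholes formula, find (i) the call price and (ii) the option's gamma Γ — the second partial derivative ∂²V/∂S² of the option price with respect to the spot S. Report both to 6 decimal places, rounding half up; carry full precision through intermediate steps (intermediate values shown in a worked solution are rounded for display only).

σ√T = 0.5061·√1.4854 = 0.616819
d₁ = (ln(S/K) + (r+σ²/2)T) / (σ√T) = (ln(215.77/221.91) + (0.0156+0.5061²/2)·1.4854) / 0.616819 = (-0.028059 + 0.213405) / 0.616819 = 0.300487
d₂ = d₁ − σ√T = 0.300487 − 0.616819 = -0.316332
e^{−rT} = e^{−0.0156·1.4854} = 0.977094
N(d₁) = 0.618097,  N(d₂) = 0.375875
Call price V = S·N(d₁) − K·e^{−rT}·N(d₂) = 133.366855 − 81.499892 = 51.866963
φ(d₁) = (1/√(2π))·e^{−d₁²/2} = 0.381332
Γ = φ(d₁) / (S·σ·√T) = 0.002865

price = 51.866963
Γ = 0.002865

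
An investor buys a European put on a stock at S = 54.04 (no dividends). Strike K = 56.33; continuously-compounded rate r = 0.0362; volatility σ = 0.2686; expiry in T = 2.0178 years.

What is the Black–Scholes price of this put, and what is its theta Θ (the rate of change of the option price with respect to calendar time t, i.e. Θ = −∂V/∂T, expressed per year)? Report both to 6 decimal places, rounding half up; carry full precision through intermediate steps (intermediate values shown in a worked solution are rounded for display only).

σ√T = 0.2686·√2.0178 = 0.381544
d₁ = (ln(S/K) + (r+σ²/2)T) / (σ√T) = (ln(54.04/56.33) + (0.0362+0.2686²/2)·2.0178) / 0.381544 = (-0.041503 + 0.145832) / 0.381544 = 0.273440
d₂ = d₁ − σ√T = 0.273440 − 0.381544 = -0.108104
e^{−rT} = e^{−0.0362·2.0178} = 0.929560
N(−d₁) = 0.392257,  N(−d₂) = 0.543043
Put price V = K·e^{−rT}·N(−d₂) − S·N(−d₁) = 28.434887 − 21.197586 = 7.237301
φ(d₁) = (1/√(2π))·e^{−d₁²/2} = 0.384303
Θ = −S·φ(d₁)·σ/(2√T) + r·K·e^{−rT}·N(−d₂) = −1.963479 + 1.029343 = -0.934136

price = 7.237301
Θ = -0.934136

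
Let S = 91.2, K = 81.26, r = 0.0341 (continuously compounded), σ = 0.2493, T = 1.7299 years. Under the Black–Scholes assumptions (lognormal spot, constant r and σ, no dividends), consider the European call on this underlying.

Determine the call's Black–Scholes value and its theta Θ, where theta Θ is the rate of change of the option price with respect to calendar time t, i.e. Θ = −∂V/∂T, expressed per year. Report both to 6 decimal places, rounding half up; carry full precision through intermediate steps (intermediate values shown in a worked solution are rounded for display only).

price = 19.715534
Θ = -4.387858

σ√T = 0.2493·√1.7299 = 0.327893
d₁ = (ln(S/K) + (r+σ²/2)T) / (σ√T) = (ln(91.2/81.26) + (0.0341+0.2493²/2)·1.7299) / 0.327893 = (0.115401 + 0.112747) / 0.327893 = 0.695798
d₂ = d₁ − σ√T = 0.695798 − 0.327893 = 0.367905
e^{−rT} = e^{−0.0341·1.7299} = 0.942717
N(d₁) = 0.756722,  N(d₂) = 0.643528
Call price V = S·N(d₁) − K·e^{−rT}·N(d₂) = 69.013080 − 49.297545 = 19.715534
φ(d₁) = (1/√(2π))·e^{−d₁²/2} = 0.313171
Θ = −S·φ(d₁)·σ/(2√T) − r·K·e^{−rT}·N(d₂) = −2.706812 − 1.681046 = -4.387858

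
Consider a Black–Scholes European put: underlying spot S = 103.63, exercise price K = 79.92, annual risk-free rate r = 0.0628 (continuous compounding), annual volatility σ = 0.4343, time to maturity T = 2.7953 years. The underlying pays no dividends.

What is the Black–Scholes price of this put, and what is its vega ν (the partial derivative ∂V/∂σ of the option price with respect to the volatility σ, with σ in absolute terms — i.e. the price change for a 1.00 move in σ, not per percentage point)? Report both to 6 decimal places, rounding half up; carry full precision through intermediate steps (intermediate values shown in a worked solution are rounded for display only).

σ√T = 0.4343·√2.7953 = 0.726113
d₁ = (ln(S/K) + (r+σ²/2)T) / (σ√T) = (ln(103.63/79.92) + (0.0628+0.4343²/2)·2.7953) / 0.726113 = (0.259801 + 0.439165) / 0.726113 = 0.962613
d₂ = d₁ − σ√T = 0.962613 − 0.726113 = 0.236500
e^{−rT} = e^{−0.0628·2.7953} = 0.839000
N(−d₁) = 0.167871,  N(−d₂) = 0.406522
Put price V = K·e^{−rT}·N(−d₂) − S·N(−d₁) = 27.258485 − 17.396465 = 9.862020
φ(d₁) = (1/√(2π))·e^{−d₁²/2} = 0.251013
ν = S·φ(d₁)·√T = 43.490666

price = 9.862020
ν = 43.490666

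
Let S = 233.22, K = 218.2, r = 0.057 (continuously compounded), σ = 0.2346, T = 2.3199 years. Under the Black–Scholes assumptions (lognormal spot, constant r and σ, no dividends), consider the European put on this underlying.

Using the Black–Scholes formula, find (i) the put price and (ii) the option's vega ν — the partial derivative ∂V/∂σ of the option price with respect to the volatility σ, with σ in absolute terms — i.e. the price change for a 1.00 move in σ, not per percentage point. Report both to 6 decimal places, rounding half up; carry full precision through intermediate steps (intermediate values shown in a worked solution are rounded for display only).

σ√T = 0.2346·√2.3199 = 0.357324
d₁ = (ln(S/K) + (r+σ²/2)T) / (σ√T) = (ln(233.22/218.2) + (0.057+0.2346²/2)·2.3199) / 0.357324 = (0.066570 + 0.196075) / 0.357324 = 0.735032
d₂ = d₁ − σ√T = 0.735032 − 0.357324 = 0.377707
e^{−rT} = e^{−0.057·2.3199} = 0.876136
N(−d₁) = 0.231160,  N(−d₂) = 0.352824
Put price V = K·e^{−rT}·N(−d₂) − S·N(−d₁) = 67.450347 − 53.911147 = 13.539200
φ(d₁) = (1/√(2π))·e^{−d₁²/2} = 0.304503
ν = S·φ(d₁)·√T = 108.166295

price = 13.539200
ν = 108.166295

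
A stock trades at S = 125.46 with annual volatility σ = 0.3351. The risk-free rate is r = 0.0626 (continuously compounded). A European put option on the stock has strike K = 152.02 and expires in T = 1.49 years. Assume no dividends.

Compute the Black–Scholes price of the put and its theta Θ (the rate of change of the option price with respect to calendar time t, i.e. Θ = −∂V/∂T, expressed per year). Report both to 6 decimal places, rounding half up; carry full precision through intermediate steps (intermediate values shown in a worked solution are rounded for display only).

σ√T = 0.3351·√1.49 = 0.409042
d₁ = (ln(S/K) + (r+σ²/2)T) / (σ√T) = (ln(125.46/152.02) + (0.0626+0.3351²/2)·1.49) / 0.409042 = (-0.192025 + 0.176932) / 0.409042 = -0.036900
d₂ = d₁ − σ√T = -0.036900 − 0.409042 = -0.445941
e^{−rT} = e^{−0.0626·1.49} = 0.910944
N(−d₁) = 0.514718,  N(−d₂) = 0.672180
Put price V = K·e^{−rT}·N(−d₂) − S·N(−d₁) = 93.084654 − 64.576464 = 28.508190
φ(d₁) = (1/√(2π))·e^{−d₁²/2} = 0.398671
Θ = −S·φ(d₁)·σ/(2√T) + r·K·e^{−rT}·N(−d₂) = −6.865481 + 5.827099 = -1.038382

price = 28.508190
Θ = -1.038382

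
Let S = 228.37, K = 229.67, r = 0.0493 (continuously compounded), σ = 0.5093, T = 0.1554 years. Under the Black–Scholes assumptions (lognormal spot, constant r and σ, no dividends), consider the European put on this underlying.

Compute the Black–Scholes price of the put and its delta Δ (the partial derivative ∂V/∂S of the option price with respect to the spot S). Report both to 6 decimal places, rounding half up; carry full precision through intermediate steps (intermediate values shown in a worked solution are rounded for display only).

σ√T = 0.5093·√0.1554 = 0.200770
d₁ = (ln(S/K) + (r+σ²/2)T) / (σ√T) = (ln(228.37/229.67) + (0.0493+0.5093²/2)·0.1554) / 0.200770 = (-0.005676 + 0.027816) / 0.200770 = 0.110271
d₂ = d₁ − σ√T = 0.110271 − 0.200770 = -0.090499
e^{−rT} = e^{−0.0493·0.1554} = 0.992368
N(−d₁) = 0.456097,  N(−d₂) = 0.536055
Put price V = K·e^{−rT}·N(−d₂) − S·N(−d₁) = 122.176054 − 104.158902 = 18.017152
Δ = −N(−d₁) = -0.456097

price = 18.017152
Δ = -0.456097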